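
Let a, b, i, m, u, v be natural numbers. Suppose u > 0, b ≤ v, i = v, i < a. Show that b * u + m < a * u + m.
i = v and i < a, therefore v < a. b ≤ v, so b < a. Because u > 0, by multiplying by a positive, b * u < a * u. Then b * u + m < a * u + m.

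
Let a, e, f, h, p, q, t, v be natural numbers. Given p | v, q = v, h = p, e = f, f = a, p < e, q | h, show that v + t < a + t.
q = v and q | h, so v | h. Since h = p, v | p. p | v, so p = v. Because e = f and f = a, e = a. p < e, so p < a. p = v, so v < a. Then v + t < a + t.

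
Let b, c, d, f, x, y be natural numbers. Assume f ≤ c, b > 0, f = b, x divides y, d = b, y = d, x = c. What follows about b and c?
b = c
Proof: Since f = b and f ≤ c, b ≤ c. y = d and x divides y, therefore x divides d. Since x = c, c divides d. d = b, so c divides b. b > 0, so c ≤ b. Since b ≤ c, b = c.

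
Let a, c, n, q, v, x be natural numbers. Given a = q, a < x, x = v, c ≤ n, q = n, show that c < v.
a = q and q = n, thus a = n. a < x, so n < x. c ≤ n, so c < x. Because x = v, c < v.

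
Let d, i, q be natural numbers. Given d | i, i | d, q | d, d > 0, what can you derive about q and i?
q ≤ i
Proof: d | i and i | d, hence d = i. q | d and d > 0, so q ≤ d. Since d = i, q ≤ i.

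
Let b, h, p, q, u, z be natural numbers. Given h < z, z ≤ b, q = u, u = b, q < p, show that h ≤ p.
Because h < z and z ≤ b, h < b. q = u and u = b, thus q = b. q < p, so b < p. h < b, so h < p. Then h ≤ p.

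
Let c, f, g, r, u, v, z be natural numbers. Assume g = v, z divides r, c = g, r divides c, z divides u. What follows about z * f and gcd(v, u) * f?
z * f divides gcd(v, u) * f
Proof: From c = g and r divides c, r divides g. z divides r, so z divides g. g = v, so z divides v. z divides u, so z divides gcd(v, u). Then z * f divides gcd(v, u) * f.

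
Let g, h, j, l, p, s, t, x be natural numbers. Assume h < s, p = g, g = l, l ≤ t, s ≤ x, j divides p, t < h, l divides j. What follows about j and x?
j < x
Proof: p = g and g = l, thus p = l. Since j divides p, j divides l. l divides j, so l = j. Since l ≤ t and t < h, l < h. Since l = j, j < h. h < s and s ≤ x, thus h < x. From j < h, j < x.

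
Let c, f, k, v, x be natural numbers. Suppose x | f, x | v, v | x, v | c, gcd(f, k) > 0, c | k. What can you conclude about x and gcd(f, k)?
x ≤ gcd(f, k)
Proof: From v | x and x | v, v = x. Because v | c and c | k, v | k. v = x, so x | k. Because x | f, x | gcd(f, k). Since gcd(f, k) > 0, x ≤ gcd(f, k).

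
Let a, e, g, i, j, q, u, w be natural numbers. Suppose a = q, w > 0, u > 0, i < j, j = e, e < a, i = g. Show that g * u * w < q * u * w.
j = e and i < j, hence i < e. a = q and e < a, thus e < q. Since i < e, i < q. i = g, so g < q. Since u > 0, g * u < q * u. w > 0, so g * u * w < q * u * w.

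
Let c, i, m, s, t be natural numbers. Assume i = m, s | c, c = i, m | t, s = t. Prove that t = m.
Since c = i and i = m, c = m. From s = t and s | c, t | c. Because c = m, t | m. Since m | t, t = m.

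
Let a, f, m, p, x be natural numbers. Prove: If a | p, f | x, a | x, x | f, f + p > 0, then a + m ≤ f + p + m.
Since x | f and f | x, x = f. Since a | x, a | f. a | p, so a | f + p. Since f + p > 0, a ≤ f + p. Then a + m ≤ f + p + m.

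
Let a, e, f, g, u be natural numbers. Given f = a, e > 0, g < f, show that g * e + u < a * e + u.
f = a and g < f, thus g < a. Because e > 0, g * e < a * e. Then g * e + u < a * e + u.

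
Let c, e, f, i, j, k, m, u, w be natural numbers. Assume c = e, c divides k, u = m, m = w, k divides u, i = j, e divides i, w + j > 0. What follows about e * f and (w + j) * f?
e * f ≤ (w + j) * f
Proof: Because c = e and c divides k, e divides k. u = m and m = w, therefore u = w. Since k divides u, k divides w. e divides k, so e divides w. i = j and e divides i, so e divides j. e divides w, so e divides w + j. w + j > 0, so e ≤ w + j. By multiplying by a non-negative, e * f ≤ (w + j) * f.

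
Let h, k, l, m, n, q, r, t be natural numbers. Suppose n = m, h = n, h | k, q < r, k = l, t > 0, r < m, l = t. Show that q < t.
Because q < r and r < m, q < m. h = n and n = m, therefore h = m. k = l and h | k, so h | l. Since l = t, h | t. Since t > 0, h ≤ t. Since h = m, m ≤ t. Since q < m, q < t.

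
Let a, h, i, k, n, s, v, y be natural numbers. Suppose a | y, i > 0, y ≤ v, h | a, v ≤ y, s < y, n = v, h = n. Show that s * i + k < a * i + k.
From v ≤ y and y ≤ v, v = y. n = v, so n = y. h = n, so h = y. Since h | a, y | a. a | y, so y = a. s < y, so s < a. i > 0, so s * i < a * i. Then s * i + k < a * i + k.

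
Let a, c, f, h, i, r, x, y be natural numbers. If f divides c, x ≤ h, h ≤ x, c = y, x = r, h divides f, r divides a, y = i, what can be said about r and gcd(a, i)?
r divides gcd(a, i)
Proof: Because h ≤ x and x ≤ h, h = x. x = r, so h = r. c = y and f divides c, thus f divides y. h divides f, so h divides y. y = i, so h divides i. Since h = r, r divides i. Since r divides a, r divides gcd(a, i).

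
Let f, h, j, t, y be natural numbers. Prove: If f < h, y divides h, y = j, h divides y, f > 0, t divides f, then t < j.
t divides f and f > 0, thus t ≤ f. h divides y and y divides h, therefore h = y. Since y = j, h = j. f < h, so f < j. From t ≤ f, t < j.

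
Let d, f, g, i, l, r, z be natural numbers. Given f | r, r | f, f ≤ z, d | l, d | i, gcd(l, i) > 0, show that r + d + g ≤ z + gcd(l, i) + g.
f | r and r | f, therefore f = r. f ≤ z, so r ≤ z. From d | l and d | i, d | gcd(l, i). Since gcd(l, i) > 0, d ≤ gcd(l, i). Then d + g ≤ gcd(l, i) + g. r ≤ z, so r + d + g ≤ z + gcd(l, i) + g.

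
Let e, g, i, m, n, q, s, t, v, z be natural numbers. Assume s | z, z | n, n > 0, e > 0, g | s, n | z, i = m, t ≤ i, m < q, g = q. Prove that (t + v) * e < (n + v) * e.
i = m and t ≤ i, therefore t ≤ m. m < q, so t < q. z | n and n | z, thus z = n. g | s and s | z, therefore g | z. Since g = q, q | z. Since z = n, q | n. n > 0, so q ≤ n. Because t < q, t < n. Then t + v < n + v. Since e > 0, (t + v) * e < (n + v) * e.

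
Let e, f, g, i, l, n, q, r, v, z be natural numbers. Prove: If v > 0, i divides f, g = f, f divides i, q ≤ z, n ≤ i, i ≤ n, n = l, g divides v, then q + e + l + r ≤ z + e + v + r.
From q ≤ z, q + e ≤ z + e. From f divides i and i divides f, f = i. i ≤ n and n ≤ i, hence i = n. Since n = l, i = l. f = i, so f = l. g = f and g divides v, so f divides v. f = l, so l divides v. v > 0, so l ≤ v. q + e ≤ z + e, so q + e + l ≤ z + e + v. Then q + e + l + r ≤ z + e + v + r.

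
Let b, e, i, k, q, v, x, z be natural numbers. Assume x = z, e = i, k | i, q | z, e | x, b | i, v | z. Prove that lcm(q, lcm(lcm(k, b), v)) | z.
From k | i and b | i, lcm(k, b) | i. e = i and e | x, so i | x. Since x = z, i | z. Since lcm(k, b) | i, lcm(k, b) | z. v | z, so lcm(lcm(k, b), v) | z. Since q | z, lcm(q, lcm(lcm(k, b), v)) | z.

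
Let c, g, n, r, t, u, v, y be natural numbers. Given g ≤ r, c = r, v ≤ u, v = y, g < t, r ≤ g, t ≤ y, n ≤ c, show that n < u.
r ≤ g and g ≤ r, thus r = g. c = r, so c = g. Since n ≤ c, n ≤ g. g < t and t ≤ y, hence g < y. From v = y and v ≤ u, y ≤ u. g < y, so g < u. n ≤ g, so n < u.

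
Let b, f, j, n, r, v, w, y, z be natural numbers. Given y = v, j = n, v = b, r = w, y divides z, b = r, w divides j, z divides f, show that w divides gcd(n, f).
j = n and w divides j, hence w divides n. Since v = b and b = r, v = r. Since r = w, v = w. y = v and y divides z, so v divides z. Since z divides f, v divides f. Since v = w, w divides f. From w divides n, w divides gcd(n, f).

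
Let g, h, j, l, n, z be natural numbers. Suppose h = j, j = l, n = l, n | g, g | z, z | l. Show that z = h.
Because h = j and j = l, h = l. Because n = l and n | g, l | g. Since g | z, l | z. z | l, so l = z. h = l, so h = z. Then z = h.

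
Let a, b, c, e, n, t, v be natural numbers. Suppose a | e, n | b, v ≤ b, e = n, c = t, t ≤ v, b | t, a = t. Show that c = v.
e = n and a | e, therefore a | n. Since a = t, t | n. Since n | b, t | b. From b | t, b = t. Since v ≤ b, v ≤ t. Since t ≤ v, t = v. c = t, so c = v.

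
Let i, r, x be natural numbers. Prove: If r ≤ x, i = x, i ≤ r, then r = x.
i = x and i ≤ r, so x ≤ r. r ≤ x, so r = x.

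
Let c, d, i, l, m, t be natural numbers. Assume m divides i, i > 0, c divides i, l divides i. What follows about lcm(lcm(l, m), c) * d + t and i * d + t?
lcm(lcm(l, m), c) * d + t ≤ i * d + t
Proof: l divides i and m divides i, so lcm(l, m) divides i. Since c divides i, lcm(lcm(l, m), c) divides i. i > 0, so lcm(lcm(l, m), c) ≤ i. By multiplying by a non-negative, lcm(lcm(l, m), c) * d ≤ i * d. Then lcm(lcm(l, m), c) * d + t ≤ i * d + t.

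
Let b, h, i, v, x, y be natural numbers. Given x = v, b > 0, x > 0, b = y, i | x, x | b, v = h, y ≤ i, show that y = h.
Because i | x and x > 0, i ≤ x. Because y ≤ i, y ≤ x. x | b and b > 0, so x ≤ b. b = y, so x ≤ y. Because y ≤ x, y = x. Since x = v, y = v. Since v = h, y = h.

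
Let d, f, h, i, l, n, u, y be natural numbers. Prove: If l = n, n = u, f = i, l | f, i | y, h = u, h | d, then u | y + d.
l = n and n = u, so l = u. f = i and l | f, hence l | i. l = u, so u | i. i | y, so u | y. h = u and h | d, therefore u | d. u | y, so u | y + d.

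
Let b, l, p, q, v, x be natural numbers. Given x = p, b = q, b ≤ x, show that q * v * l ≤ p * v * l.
x = p and b ≤ x, thus b ≤ p. b = q, so q ≤ p. Then q * v ≤ p * v. Then q * v * l ≤ p * v * l.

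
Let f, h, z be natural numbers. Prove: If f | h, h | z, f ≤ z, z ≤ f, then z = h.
From f ≤ z and z ≤ f, f = z. f | h, so z | h. Since h | z, z = h.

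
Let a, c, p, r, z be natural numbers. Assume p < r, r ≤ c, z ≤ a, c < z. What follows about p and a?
p < a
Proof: r ≤ c and c < z, so r < z. z ≤ a, so r < a. Since p < r, p < a.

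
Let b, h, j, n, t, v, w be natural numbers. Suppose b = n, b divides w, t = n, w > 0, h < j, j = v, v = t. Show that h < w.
From v = t and t = n, v = n. Because j = v and h < j, h < v. v = n, so h < n. From b = n and b divides w, n divides w. Since w > 0, n ≤ w. Since h < n, h < w.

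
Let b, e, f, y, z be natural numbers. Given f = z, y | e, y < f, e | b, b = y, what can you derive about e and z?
e < z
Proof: From b = y and e | b, e | y. Since y | e, y = e. Because f = z and y < f, y < z. y = e, so e < z.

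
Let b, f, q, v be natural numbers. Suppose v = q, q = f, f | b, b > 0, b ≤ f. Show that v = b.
v = q and q = f, so v = f. Because f | b and b > 0, f ≤ b. Since b ≤ f, f = b. Since v = f, v = b.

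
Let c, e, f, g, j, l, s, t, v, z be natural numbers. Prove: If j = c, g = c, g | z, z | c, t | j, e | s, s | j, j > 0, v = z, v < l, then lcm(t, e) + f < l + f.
g = c and g | z, therefore c | z. Since z | c, c = z. j = c, so j = z. e | s and s | j, thus e | j. t | j, so lcm(t, e) | j. Since j > 0, lcm(t, e) ≤ j. j = z, so lcm(t, e) ≤ z. Since v = z and v < l, z < l. lcm(t, e) ≤ z, so lcm(t, e) < l. Then lcm(t, e) + f < l + f.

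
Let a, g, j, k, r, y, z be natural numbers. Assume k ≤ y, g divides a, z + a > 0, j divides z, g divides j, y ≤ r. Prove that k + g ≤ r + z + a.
k ≤ y and y ≤ r, so k ≤ r. g divides j and j divides z, therefore g divides z. Since g divides a, g divides z + a. z + a > 0, so g ≤ z + a. k ≤ r, so k + g ≤ r + z + a.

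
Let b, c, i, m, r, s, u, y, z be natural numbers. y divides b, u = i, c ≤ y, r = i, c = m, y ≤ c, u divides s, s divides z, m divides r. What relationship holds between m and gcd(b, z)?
m divides gcd(b, z)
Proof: y ≤ c and c ≤ y, so y = c. Since c = m, y = m. y divides b, so m divides b. Since r = i and m divides r, m divides i. u divides s and s divides z, thus u divides z. Because u = i, i divides z. Since m divides i, m divides z. m divides b, so m divides gcd(b, z).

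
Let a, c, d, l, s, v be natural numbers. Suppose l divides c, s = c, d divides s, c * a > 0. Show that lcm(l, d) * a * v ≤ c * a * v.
From s = c and d divides s, d divides c. Since l divides c, lcm(l, d) divides c. Then lcm(l, d) * a divides c * a. c * a > 0, so lcm(l, d) * a ≤ c * a. By multiplying by a non-negative, lcm(l, d) * a * v ≤ c * a * v.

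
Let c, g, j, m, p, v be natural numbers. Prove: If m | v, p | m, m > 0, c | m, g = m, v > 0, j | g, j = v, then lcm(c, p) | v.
Since m | v and v > 0, m ≤ v. j = v and j | g, thus v | g. Because g = m, v | m. m > 0, so v ≤ m. m ≤ v, so m = v. c | m and p | m, thus lcm(c, p) | m. Since m = v, lcm(c, p) | v.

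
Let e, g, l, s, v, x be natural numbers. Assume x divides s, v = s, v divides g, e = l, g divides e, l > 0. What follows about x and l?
x ≤ l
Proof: Because e = l and g divides e, g divides l. Since v divides g, v divides l. Because v = s, s divides l. Since x divides s, x divides l. l > 0, so x ≤ l.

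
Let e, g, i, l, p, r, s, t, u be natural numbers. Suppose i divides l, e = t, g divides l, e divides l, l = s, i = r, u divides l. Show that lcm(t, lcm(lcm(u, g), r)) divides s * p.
e = t and e divides l, therefore t divides l. u divides l and g divides l, thus lcm(u, g) divides l. Since i = r and i divides l, r divides l. Since lcm(u, g) divides l, lcm(lcm(u, g), r) divides l. t divides l, so lcm(t, lcm(lcm(u, g), r)) divides l. Because l = s, lcm(t, lcm(lcm(u, g), r)) divides s. Then lcm(t, lcm(lcm(u, g), r)) divides s * p.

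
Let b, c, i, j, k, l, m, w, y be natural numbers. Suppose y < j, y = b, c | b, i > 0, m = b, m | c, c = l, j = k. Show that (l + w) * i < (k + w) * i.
m = b and m | c, so b | c. c | b, so b = c. Since y = b, y = c. Since c = l, y = l. Since j = k and y < j, y < k. Since y = l, l < k. Then l + w < k + w. i > 0, so (l + w) * i < (k + w) * i.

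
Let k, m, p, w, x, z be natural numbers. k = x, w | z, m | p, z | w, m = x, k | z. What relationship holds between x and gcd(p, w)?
x | gcd(p, w)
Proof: From m = x and m | p, x | p. z | w and w | z, so z = w. Because k = x and k | z, x | z. Since z = w, x | w. x | p, so x | gcd(p, w).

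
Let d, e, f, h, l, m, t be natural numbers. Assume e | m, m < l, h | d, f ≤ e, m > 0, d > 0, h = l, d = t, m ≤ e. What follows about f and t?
f < t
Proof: From e | m and m > 0, e ≤ m. Since m ≤ e, e = m. f ≤ e, so f ≤ m. Since h = l and h | d, l | d. Since d > 0, l ≤ d. Since m < l, m < d. f ≤ m, so f < d. d = t, so f < t.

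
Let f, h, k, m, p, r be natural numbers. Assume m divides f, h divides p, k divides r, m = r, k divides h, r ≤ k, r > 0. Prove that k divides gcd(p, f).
k divides h and h divides p, therefore k divides p. Since k divides r and r > 0, k ≤ r. Since r ≤ k, r = k. Because m = r, m = k. m divides f, so k divides f. k divides p, so k divides gcd(p, f).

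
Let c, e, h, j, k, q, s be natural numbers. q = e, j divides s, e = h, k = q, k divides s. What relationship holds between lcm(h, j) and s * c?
lcm(h, j) divides s * c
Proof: k = q and q = e, therefore k = e. k divides s, so e divides s. e = h, so h divides s. Since j divides s, lcm(h, j) divides s. Then lcm(h, j) divides s * c.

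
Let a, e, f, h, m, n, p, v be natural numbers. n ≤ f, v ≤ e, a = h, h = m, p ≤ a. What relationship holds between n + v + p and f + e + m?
n + v + p ≤ f + e + m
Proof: n ≤ f and v ≤ e, so n + v ≤ f + e. From a = h and h = m, a = m. Because p ≤ a, p ≤ m. n + v ≤ f + e, so n + v + p ≤ f + e + m.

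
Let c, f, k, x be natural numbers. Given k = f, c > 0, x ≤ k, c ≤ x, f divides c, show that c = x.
k = f and x ≤ k, so x ≤ f. f divides c and c > 0, therefore f ≤ c. x ≤ f, so x ≤ c. Because c ≤ x, c = x.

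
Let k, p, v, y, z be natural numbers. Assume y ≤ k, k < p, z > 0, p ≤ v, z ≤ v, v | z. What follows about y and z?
y < z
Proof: Because v | z and z > 0, v ≤ z. z ≤ v, so v = z. k < p and p ≤ v, thus k < v. y ≤ k, so y < v. v = z, so y < z.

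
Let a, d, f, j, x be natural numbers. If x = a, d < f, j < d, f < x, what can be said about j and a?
j < a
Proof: j < d and d < f, hence j < f. x = a and f < x, hence f < a. Since j < f, j < a.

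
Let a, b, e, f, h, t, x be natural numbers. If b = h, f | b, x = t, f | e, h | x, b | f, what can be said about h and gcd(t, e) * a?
h | gcd(t, e) * a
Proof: Because x = t and h | x, h | t. f | b and b | f, therefore f = b. b = h, so f = h. f | e, so h | e. Since h | t, h | gcd(t, e). Then h | gcd(t, e) * a.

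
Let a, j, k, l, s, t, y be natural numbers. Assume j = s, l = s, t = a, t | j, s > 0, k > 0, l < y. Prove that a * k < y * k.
From j = s and t | j, t | s. Since s > 0, t ≤ s. Since t = a, a ≤ s. l = s and l < y, hence s < y. a ≤ s, so a < y. Since k > 0, a * k < y * k.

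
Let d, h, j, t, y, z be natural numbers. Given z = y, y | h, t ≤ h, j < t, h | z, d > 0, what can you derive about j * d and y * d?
j * d < y * d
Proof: Since z = y and h | z, h | y. From y | h, h = y. j < t and t ≤ h, so j < h. h = y, so j < y. d > 0, so j * d < y * d.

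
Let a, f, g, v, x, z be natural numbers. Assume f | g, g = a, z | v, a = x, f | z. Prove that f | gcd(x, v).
Since g = a and f | g, f | a. a = x, so f | x. f | z and z | v, thus f | v. Because f | x, f | gcd(x, v).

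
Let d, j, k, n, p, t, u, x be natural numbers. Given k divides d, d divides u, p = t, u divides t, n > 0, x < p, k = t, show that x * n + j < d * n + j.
From k = t and k divides d, t divides d. Because d divides u and u divides t, d divides t. Since t divides d, t = d. Since p = t, p = d. From x < p, x < d. Using n > 0, by multiplying by a positive, x * n < d * n. Then x * n + j < d * n + j.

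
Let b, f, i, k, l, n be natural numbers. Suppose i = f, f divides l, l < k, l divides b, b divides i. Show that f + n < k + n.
Because i = f and b divides i, b divides f. Because l divides b, l divides f. Since f divides l, l = f. From l < k, f < k. Then f + n < k + n.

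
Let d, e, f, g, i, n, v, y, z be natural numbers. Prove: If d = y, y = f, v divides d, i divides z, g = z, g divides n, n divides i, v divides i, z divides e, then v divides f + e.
d = y and y = f, so d = f. v divides d, so v divides f. Because g divides n and n divides i, g divides i. g = z, so z divides i. From i divides z, i = z. v divides i, so v divides z. Because z divides e, v divides e. Since v divides f, v divides f + e.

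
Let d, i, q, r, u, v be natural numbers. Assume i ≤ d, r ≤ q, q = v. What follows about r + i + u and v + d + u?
r + i + u ≤ v + d + u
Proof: From q = v and r ≤ q, r ≤ v. i ≤ d, so i + u ≤ d + u. r ≤ v, so r + i + u ≤ v + d + u.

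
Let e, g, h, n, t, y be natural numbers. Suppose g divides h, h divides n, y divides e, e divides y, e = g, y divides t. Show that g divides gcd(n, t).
Since g divides h and h divides n, g divides n. Since y divides e and e divides y, y = e. Since e = g, y = g. y divides t, so g divides t. Since g divides n, g divides gcd(n, t).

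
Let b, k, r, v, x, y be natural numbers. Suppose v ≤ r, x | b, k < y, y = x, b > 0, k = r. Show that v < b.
k = r and k < y, therefore r < y. v ≤ r, so v < y. Since y = x, v < x. x | b and b > 0, so x ≤ b. Since v < x, v < b.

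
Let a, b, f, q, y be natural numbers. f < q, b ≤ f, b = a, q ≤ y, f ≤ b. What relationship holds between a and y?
a < y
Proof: f ≤ b and b ≤ f, therefore f = b. Since b = a, f = a. f < q and q ≤ y, hence f < y. From f = a, a < y.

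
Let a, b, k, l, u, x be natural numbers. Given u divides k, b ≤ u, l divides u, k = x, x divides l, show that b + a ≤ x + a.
Because k = x and u divides k, u divides x. Since x divides l and l divides u, x divides u. u divides x, so u = x. Since b ≤ u, b ≤ x. Then b + a ≤ x + a.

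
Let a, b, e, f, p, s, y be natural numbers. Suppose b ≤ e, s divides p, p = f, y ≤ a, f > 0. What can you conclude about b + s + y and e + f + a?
b + s + y ≤ e + f + a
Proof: From p = f and s divides p, s divides f. Since f > 0, s ≤ f. b ≤ e, so b + s ≤ e + f. Since y ≤ a, b + s + y ≤ e + f + a.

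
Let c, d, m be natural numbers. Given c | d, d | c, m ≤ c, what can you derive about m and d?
m ≤ d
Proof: c | d and d | c, so c = d. m ≤ c, so m ≤ d.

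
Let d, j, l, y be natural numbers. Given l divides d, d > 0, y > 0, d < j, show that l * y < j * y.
l divides d and d > 0, thus l ≤ d. From d < j, l < j. From y > 0, by multiplying by a positive, l * y < j * y.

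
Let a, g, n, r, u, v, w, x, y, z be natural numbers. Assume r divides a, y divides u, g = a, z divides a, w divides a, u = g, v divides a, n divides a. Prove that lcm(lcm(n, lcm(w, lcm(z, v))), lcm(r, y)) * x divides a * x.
Since z divides a and v divides a, lcm(z, v) divides a. Because w divides a, lcm(w, lcm(z, v)) divides a. n divides a, so lcm(n, lcm(w, lcm(z, v))) divides a. From u = g and g = a, u = a. Because y divides u, y divides a. r divides a, so lcm(r, y) divides a. lcm(n, lcm(w, lcm(z, v))) divides a, so lcm(lcm(n, lcm(w, lcm(z, v))), lcm(r, y)) divides a. Then lcm(lcm(n, lcm(w, lcm(z, v))), lcm(r, y)) * x divides a * x.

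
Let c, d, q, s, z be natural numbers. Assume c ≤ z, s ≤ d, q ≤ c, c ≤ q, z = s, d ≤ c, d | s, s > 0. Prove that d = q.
d | s and s > 0, thus d ≤ s. Since s ≤ d, s = d. z = s, so z = d. c ≤ z, so c ≤ d. d ≤ c, so d = c. c ≤ q and q ≤ c, therefore c = q. Because d = c, d = q.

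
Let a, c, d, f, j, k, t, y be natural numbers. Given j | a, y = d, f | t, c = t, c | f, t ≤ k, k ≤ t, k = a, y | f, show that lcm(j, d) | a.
Because c = t and c | f, t | f. f | t, so f = t. Because t ≤ k and k ≤ t, t = k. f = t, so f = k. Since k = a, f = a. Since y | f, y | a. y = d, so d | a. Since j | a, lcm(j, d) | a.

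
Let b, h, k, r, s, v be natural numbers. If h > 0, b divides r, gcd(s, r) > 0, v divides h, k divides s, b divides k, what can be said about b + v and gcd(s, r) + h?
b + v ≤ gcd(s, r) + h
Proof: b divides k and k divides s, therefore b divides s. Since b divides r, b divides gcd(s, r). Since gcd(s, r) > 0, b ≤ gcd(s, r). Since v divides h and h > 0, v ≤ h. Since b ≤ gcd(s, r), b + v ≤ gcd(s, r) + h.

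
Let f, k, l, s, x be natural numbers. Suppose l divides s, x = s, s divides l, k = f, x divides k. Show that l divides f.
s divides l and l divides s, so s = l. Since x = s, x = l. Since k = f and x divides k, x divides f. Because x = l, l divides f.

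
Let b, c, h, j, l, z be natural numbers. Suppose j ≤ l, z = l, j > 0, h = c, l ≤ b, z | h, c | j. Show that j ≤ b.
Because z = l and z | h, l | h. Since h = c, l | c. Because c | j, l | j. j > 0, so l ≤ j. j ≤ l, so l = j. l ≤ b, so j ≤ b.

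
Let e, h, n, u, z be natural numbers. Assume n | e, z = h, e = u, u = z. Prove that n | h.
e = u and u = z, thus e = z. Since z = h, e = h. Since n | e, n | h.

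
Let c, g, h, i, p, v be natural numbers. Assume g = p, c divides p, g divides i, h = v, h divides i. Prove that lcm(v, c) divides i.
h = v and h divides i, hence v divides i. g = p and g divides i, thus p divides i. Because c divides p, c divides i. v divides i, so lcm(v, c) divides i.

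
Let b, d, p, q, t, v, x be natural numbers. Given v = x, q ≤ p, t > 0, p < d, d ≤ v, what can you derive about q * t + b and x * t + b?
q * t + b < x * t + b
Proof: q ≤ p and p < d, therefore q < d. d ≤ v, so q < v. Because v = x, q < x. t > 0, so q * t < x * t. Then q * t + b < x * t + b.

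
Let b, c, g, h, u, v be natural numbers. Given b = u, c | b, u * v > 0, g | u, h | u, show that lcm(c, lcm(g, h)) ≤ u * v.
From b = u and c | b, c | u. g | u and h | u, so lcm(g, h) | u. Since c | u, lcm(c, lcm(g, h)) | u. Then lcm(c, lcm(g, h)) | u * v. u * v > 0, so lcm(c, lcm(g, h)) ≤ u * v.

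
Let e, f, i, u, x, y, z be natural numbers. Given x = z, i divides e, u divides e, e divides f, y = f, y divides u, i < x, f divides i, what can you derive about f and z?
f < z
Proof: y divides u and u divides e, hence y divides e. y = f, so f divides e. e divides f, so e = f. Since i divides e, i divides f. Since f divides i, i = f. x = z and i < x, so i < z. i = f, so f < z.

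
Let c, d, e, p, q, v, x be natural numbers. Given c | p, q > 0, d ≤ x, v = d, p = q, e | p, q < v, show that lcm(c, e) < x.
c | p and e | p, so lcm(c, e) | p. p = q, so lcm(c, e) | q. Because q > 0, lcm(c, e) ≤ q. Since q < v, lcm(c, e) < v. Since v = d, lcm(c, e) < d. d ≤ x, so lcm(c, e) < x.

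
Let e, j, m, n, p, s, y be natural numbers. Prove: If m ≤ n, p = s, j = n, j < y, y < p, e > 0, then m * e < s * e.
j < y and y < p, therefore j < p. j = n, so n < p. p = s, so n < s. m ≤ n, so m < s. e > 0, so m * e < s * e.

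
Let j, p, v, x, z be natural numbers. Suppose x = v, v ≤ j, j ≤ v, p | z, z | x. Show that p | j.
v ≤ j and j ≤ v, thus v = j. Since x = v, x = j. Because p | z and z | x, p | x. x = j, so p | j.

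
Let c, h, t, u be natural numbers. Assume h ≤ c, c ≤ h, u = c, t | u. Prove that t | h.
c ≤ h and h ≤ c, so c = h. u = c and t | u, so t | c. Since c = h, t | h.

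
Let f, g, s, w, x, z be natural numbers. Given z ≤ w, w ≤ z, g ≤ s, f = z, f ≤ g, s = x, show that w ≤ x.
From z ≤ w and w ≤ z, z = w. f = z, so f = w. s = x and g ≤ s, thus g ≤ x. Since f ≤ g, f ≤ x. f = w, so w ≤ x.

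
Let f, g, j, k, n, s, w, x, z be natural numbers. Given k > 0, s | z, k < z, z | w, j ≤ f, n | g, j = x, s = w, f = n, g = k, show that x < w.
f = n and j ≤ f, thus j ≤ n. From g = k and n | g, n | k. Since k > 0, n ≤ k. j ≤ n, so j ≤ k. Since j = x, x ≤ k. Since s = w and s | z, w | z. Since z | w, z = w. k < z, so k < w. x ≤ k, so x < w.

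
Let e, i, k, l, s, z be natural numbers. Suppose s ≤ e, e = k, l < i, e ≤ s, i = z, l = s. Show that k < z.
s ≤ e and e ≤ s, thus s = e. e = k, so s = k. Because l = s and l < i, s < i. From i = z, s < z. Since s = k, k < z.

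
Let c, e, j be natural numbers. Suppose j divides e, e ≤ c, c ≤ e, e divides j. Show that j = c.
j divides e and e divides j, hence j = e. e ≤ c and c ≤ e, therefore e = c. Because j = e, j = c.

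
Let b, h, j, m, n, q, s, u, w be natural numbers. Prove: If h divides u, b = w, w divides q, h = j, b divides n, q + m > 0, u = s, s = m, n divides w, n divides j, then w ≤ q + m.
u = s and s = m, therefore u = m. b = w and b divides n, so w divides n. From n divides w, n = w. Since n divides j, w divides j. From h = j and h divides u, j divides u. Because w divides j, w divides u. Since u = m, w divides m. Since w divides q, w divides q + m. q + m > 0, so w ≤ q + m.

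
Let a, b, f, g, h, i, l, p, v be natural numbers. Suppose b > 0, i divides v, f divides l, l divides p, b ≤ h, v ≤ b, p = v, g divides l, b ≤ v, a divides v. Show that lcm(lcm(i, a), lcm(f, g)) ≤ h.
v ≤ b and b ≤ v, hence v = b. Since i divides v and a divides v, lcm(i, a) divides v. Because f divides l and g divides l, lcm(f, g) divides l. p = v and l divides p, thus l divides v. From lcm(f, g) divides l, lcm(f, g) divides v. lcm(i, a) divides v, so lcm(lcm(i, a), lcm(f, g)) divides v. v = b, so lcm(lcm(i, a), lcm(f, g)) divides b. Because b > 0, lcm(lcm(i, a), lcm(f, g)) ≤ b. Since b ≤ h, lcm(lcm(i, a), lcm(f, g)) ≤ h.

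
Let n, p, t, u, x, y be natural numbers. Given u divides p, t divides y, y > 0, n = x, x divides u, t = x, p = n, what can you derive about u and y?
u ≤ y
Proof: p = n and u divides p, hence u divides n. n = x, so u divides x. Because x divides u, x = u. From t = x and t divides y, x divides y. Because x = u, u divides y. y > 0, so u ≤ y.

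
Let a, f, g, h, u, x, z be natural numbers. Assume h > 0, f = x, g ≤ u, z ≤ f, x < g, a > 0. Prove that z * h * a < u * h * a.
Since f = x and z ≤ f, z ≤ x. x < g and g ≤ u, therefore x < u. z ≤ x, so z < u. Combined with h > 0, by multiplying by a positive, z * h < u * h. From a > 0, by multiplying by a positive, z * h * a < u * h * a.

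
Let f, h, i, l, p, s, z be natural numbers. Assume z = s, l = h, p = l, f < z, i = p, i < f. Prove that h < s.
From i = p and p = l, i = l. Because l = h, i = h. From i < f and f < z, i < z. Since i = h, h < z. Since z = s, h < s.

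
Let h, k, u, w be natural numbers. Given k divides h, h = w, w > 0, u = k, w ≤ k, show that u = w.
h = w and k divides h, therefore k divides w. From w > 0, k ≤ w. Since w ≤ k, k = w. u = k, so u = w.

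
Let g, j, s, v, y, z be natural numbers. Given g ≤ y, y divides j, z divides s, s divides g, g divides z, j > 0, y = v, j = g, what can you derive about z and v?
z = v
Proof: z divides s and s divides g, so z divides g. Since g divides z, z = g. y divides j and j > 0, so y ≤ j. j = g, so y ≤ g. g ≤ y, so g = y. Since z = g, z = y. Since y = v, z = v.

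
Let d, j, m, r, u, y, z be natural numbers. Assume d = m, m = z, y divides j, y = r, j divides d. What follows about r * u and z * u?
r * u divides z * u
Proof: y = r and y divides j, so r divides j. d = m and m = z, therefore d = z. Since j divides d, j divides z. From r divides j, r divides z. Then r * u divides z * u.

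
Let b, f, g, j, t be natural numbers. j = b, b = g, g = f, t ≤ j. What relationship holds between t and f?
t ≤ f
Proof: j = b and b = g, thus j = g. g = f, so j = f. t ≤ j, so t ≤ f.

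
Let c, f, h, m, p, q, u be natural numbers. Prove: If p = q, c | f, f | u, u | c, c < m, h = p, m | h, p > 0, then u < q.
Since c | f and f | u, c | u. u | c, so c = u. Since c < m, u < m. h = p and m | h, hence m | p. p > 0, so m ≤ p. Since u < m, u < p. p = q, so u < q.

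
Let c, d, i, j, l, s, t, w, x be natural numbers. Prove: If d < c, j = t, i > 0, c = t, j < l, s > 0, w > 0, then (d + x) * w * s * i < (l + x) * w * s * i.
From c = t and d < c, d < t. j = t and j < l, hence t < l. Since d < t, d < l. Then d + x < l + x. w > 0, so (d + x) * w < (l + x) * w. Since s > 0, (d + x) * w * s < (l + x) * w * s. From i > 0, (d + x) * w * s * i < (l + x) * w * s * i.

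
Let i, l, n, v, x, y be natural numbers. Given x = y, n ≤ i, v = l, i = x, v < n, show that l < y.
From i = x and x = y, i = y. Since n ≤ i, n ≤ y. Since v < n, v < y. v = l, so l < y.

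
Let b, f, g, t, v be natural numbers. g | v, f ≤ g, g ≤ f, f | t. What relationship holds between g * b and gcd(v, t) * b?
g * b | gcd(v, t) * b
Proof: Because f ≤ g and g ≤ f, f = g. f | t, so g | t. Since g | v, g | gcd(v, t). Then g * b | gcd(v, t) * b.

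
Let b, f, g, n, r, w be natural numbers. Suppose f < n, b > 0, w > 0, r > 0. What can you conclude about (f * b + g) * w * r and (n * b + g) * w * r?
(f * b + g) * w * r < (n * b + g) * w * r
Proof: f < n and b > 0, therefore f * b < n * b. Then f * b + g < n * b + g. Since w > 0, (f * b + g) * w < (n * b + g) * w. r > 0, so (f * b + g) * w * r < (n * b + g) * w * r.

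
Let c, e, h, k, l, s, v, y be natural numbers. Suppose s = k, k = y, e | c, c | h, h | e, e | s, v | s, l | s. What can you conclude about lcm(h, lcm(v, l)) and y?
lcm(h, lcm(v, l)) | y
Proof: s = k and k = y, therefore s = y. Because e | c and c | h, e | h. Since h | e, e = h. e | s, so h | s. v | s and l | s, thus lcm(v, l) | s. Since h | s, lcm(h, lcm(v, l)) | s. s = y, so lcm(h, lcm(v, l)) | y.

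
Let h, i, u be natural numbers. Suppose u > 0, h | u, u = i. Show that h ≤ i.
h | u and u > 0, hence h ≤ u. Since u = i, h ≤ i.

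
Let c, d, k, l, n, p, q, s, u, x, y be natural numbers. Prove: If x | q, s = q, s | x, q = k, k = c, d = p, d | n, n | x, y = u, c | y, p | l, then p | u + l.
Because s = q and s | x, q | x. x | q, so x = q. Since q = k, x = k. Because k = c, x = c. d | n and n | x, hence d | x. d = p, so p | x. x = c, so p | c. From y = u and c | y, c | u. p | c, so p | u. p | l, so p | u + l.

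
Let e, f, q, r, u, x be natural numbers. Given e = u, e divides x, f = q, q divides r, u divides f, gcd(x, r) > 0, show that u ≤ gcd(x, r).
e = u and e divides x, therefore u divides x. Since f = q and u divides f, u divides q. Since q divides r, u divides r. u divides x, so u divides gcd(x, r). From gcd(x, r) > 0, u ≤ gcd(x, r).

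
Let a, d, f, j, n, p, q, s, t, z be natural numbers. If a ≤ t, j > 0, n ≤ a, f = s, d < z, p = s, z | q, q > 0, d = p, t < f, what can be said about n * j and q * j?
n * j < q * j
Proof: f = s and t < f, thus t < s. Since a ≤ t, a < s. Because n ≤ a, n < s. Since d = p and d < z, p < z. Since p = s, s < z. Since n < s, n < z. z | q and q > 0, so z ≤ q. n < z, so n < q. Since j > 0, n * j < q * j.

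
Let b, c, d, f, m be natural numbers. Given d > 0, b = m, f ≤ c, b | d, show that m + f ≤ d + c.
b | d and d > 0, so b ≤ d. b = m, so m ≤ d. Since f ≤ c, m + f ≤ d + c.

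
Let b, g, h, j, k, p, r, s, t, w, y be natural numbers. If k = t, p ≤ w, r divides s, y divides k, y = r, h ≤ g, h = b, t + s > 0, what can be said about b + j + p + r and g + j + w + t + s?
b + j + p + r ≤ g + j + w + t + s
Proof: Since h = b and h ≤ g, b ≤ g. Then b + j ≤ g + j. k = t and y divides k, so y divides t. Since y = r, r divides t. Since r divides s, r divides t + s. t + s > 0, so r ≤ t + s. Since p ≤ w, p + r ≤ w + t + s. Since b + j ≤ g + j, b + j + p + r ≤ g + j + w + t + s.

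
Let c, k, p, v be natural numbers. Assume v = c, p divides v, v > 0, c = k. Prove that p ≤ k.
v = c and c = k, so v = k. From p divides v and v > 0, p ≤ v. Since v = k, p ≤ k.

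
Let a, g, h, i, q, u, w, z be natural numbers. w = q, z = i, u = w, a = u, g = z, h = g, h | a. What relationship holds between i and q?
i | q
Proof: a = u and u = w, hence a = w. Since h = g and g = z, h = z. h | a, so z | a. Since z = i, i | a. a = w, so i | w. w = q, so i | q.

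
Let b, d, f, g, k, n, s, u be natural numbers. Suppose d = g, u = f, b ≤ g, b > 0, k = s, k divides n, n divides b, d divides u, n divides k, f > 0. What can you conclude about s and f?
s ≤ f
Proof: n divides k and k divides n, thus n = k. k = s, so n = s. n divides b and b > 0, hence n ≤ b. Since b ≤ g, n ≤ g. Since n = s, s ≤ g. Since d = g and d divides u, g divides u. u = f, so g divides f. f > 0, so g ≤ f. s ≤ g, so s ≤ f.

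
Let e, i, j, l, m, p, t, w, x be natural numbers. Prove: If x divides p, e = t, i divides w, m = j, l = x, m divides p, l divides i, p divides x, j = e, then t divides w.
m = j and j = e, so m = e. e = t, so m = t. From p divides x and x divides p, p = x. m divides p, so m divides x. l divides i and i divides w, thus l divides w. Since l = x, x divides w. m divides x, so m divides w. m = t, so t divides w.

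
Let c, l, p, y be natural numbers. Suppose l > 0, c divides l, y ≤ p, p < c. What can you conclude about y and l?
y < l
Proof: y ≤ p and p < c, therefore y < c. c divides l and l > 0, therefore c ≤ l. Because y < c, y < l.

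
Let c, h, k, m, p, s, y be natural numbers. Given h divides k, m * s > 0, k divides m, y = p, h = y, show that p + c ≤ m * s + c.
h = y and h divides k, so y divides k. Since y = p, p divides k. Because k divides m, p divides m. Then p divides m * s. Since m * s > 0, p ≤ m * s. Then p + c ≤ m * s + c.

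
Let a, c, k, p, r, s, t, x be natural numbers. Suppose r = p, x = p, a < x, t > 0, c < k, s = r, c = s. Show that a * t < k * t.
x = p and a < x, hence a < p. s = r and r = p, therefore s = p. c = s and c < k, so s < k. s = p, so p < k. From a < p, a < k. t > 0, so a * t < k * t.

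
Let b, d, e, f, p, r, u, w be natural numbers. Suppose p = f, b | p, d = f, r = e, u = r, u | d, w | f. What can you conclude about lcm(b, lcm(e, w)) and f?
lcm(b, lcm(e, w)) | f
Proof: Since p = f and b | p, b | f. Because u = r and u | d, r | d. From r = e, e | d. d = f, so e | f. w | f, so lcm(e, w) | f. Since b | f, lcm(b, lcm(e, w)) | f.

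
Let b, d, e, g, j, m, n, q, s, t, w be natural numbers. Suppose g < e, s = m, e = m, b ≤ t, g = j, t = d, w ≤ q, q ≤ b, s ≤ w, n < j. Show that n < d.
Since g = j and g < e, j < e. Since e = m, j < m. Since n < j, n < m. Because s = m and s ≤ w, m ≤ w. From n < m, n < w. w ≤ q and q ≤ b, hence w ≤ b. t = d and b ≤ t, so b ≤ d. w ≤ b, so w ≤ d. n < w, so n < d.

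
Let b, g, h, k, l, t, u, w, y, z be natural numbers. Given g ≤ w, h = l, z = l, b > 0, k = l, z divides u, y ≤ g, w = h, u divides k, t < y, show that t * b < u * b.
z = l and z divides u, thus l divides u. k = l and u divides k, thus u divides l. l divides u, so l = u. Since h = l, h = u. Since w = h, w = u. t < y and y ≤ g, hence t < g. Since g ≤ w, t < w. Since w = u, t < u. Since b > 0, by multiplying by a positive, t * b < u * b.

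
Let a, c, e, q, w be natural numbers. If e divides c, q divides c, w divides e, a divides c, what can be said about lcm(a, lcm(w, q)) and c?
lcm(a, lcm(w, q)) divides c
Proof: w divides e and e divides c, therefore w divides c. Since q divides c, lcm(w, q) divides c. a divides c, so lcm(a, lcm(w, q)) divides c.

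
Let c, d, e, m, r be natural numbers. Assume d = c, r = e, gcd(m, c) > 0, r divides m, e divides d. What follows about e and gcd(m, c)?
e ≤ gcd(m, c)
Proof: r = e and r divides m, thus e divides m. d = c and e divides d, therefore e divides c. Since e divides m, e divides gcd(m, c). gcd(m, c) > 0, so e ≤ gcd(m, c).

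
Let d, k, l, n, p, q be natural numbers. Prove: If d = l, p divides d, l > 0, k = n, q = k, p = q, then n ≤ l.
q = k and k = n, therefore q = n. p = q and p divides d, thus q divides d. Since d = l, q divides l. Since l > 0, q ≤ l. q = n, so n ≤ l.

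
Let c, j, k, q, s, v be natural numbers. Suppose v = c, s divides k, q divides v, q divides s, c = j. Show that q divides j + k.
Since v = c and c = j, v = j. q divides v, so q divides j. q divides s and s divides k, hence q divides k. q divides j, so q divides j + k.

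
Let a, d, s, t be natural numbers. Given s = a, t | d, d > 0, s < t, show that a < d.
s = a and s < t, hence a < t. t | d and d > 0, hence t ≤ d. a < t, so a < d.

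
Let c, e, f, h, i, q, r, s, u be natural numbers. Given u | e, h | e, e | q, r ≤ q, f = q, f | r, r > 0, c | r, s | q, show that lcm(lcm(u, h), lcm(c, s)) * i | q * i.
u | e and h | e, thus lcm(u, h) | e. Because e | q, lcm(u, h) | q. f = q and f | r, thus q | r. From r > 0, q ≤ r. Since r ≤ q, r = q. c | r, so c | q. Since s | q, lcm(c, s) | q. Since lcm(u, h) | q, lcm(lcm(u, h), lcm(c, s)) | q. Then lcm(lcm(u, h), lcm(c, s)) * i | q * i.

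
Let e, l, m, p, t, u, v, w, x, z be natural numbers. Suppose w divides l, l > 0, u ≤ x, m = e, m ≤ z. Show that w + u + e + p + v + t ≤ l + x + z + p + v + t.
w divides l and l > 0, hence w ≤ l. Since u ≤ x, w + u ≤ l + x. m = e and m ≤ z, therefore e ≤ z. Then e + p ≤ z + p. Then e + p + v ≤ z + p + v. w + u ≤ l + x, so w + u + e + p + v ≤ l + x + z + p + v. Then w + u + e + p + v + t ≤ l + x + z + p + v + t.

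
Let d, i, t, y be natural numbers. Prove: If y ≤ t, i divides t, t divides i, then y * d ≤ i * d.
From t divides i and i divides t, t = i. y ≤ t, so y ≤ i. By multiplying by a non-negative, y * d ≤ i * d.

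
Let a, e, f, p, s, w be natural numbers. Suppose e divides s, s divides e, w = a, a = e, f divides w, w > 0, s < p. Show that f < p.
e divides s and s divides e, so e = s. w = a and a = e, therefore w = e. Since f divides w and w > 0, f ≤ w. w = e, so f ≤ e. Since e = s, f ≤ s. s < p, so f < p.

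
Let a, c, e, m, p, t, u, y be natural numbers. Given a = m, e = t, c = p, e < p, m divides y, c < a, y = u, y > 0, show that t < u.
Because e = t and e < p, t < p. c = p and c < a, thus p < a. From a = m, p < m. m divides y and y > 0, hence m ≤ y. y = u, so m ≤ u. Since p < m, p < u. Since t < p, t < u.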